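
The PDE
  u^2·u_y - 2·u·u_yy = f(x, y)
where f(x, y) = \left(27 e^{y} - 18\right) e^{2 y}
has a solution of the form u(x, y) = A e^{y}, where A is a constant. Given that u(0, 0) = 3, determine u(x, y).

Substitute the ansatz u = A e^{y} into the left-hand side.
Derivatives of the ansatz:
  u_y = A e^{y}
  u_yy = A e^{y}
Term by term:
  u^2·u_y = A^{3} e^{3 y}
  -2·u·u_yy = - 2 A^{2} e^{2 y}
So the left-hand side equals
  A^{3} e^{3 y} - 2 A^{2} e^{2 y}
This must equal f(x, y) = \left(27 e^{y} - 18\right) e^{2 y} identically.
Matching coefficients of the independent functions:
  [e^{2 y}]:  - 2 A^{2} = -18
  [e^{3 y}]:  A^{3} = 27
Solving: A = 3.
Check against the point condition:
  u(0, 0) = 3  ⟹  A = 3  ✓
Hence u(x, y) = 3 e^{y}.

Answer: u(x, y) = 3 e^{y}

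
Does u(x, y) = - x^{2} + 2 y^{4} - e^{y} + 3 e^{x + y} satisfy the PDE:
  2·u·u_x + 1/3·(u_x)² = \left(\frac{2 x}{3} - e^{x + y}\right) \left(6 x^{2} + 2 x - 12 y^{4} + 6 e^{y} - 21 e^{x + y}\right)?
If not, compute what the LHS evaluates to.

Answer: Yes

Derivation:
Evaluate each term of the left-hand side for u = - x^{2} + 2 y^{4} - e^{y} + 3 e^{x + y}.
Derivatives:
  u_x = - 2 x + 3 e^{x} e^{y}
Terms:
  2·u·u_x = 2 \left(2 x - 3 e^{x + y}\right) \left(x^{2} - 2 y^{4} + e^{y} - 3 e^{x + y}\right)
  1/3·(u_x)² = \frac{\left(2 x - 3 e^{x + y}\right)^{2}}{3}
Sum: LHS = \left(\frac{2 x}{3} - e^{x + y}\right) \left(6 x^{2} + 2 x - 12 y^{4} + 6 e^{y} - 21 e^{x + y}\right)
This is exactly the given right-hand side, so u is a solution.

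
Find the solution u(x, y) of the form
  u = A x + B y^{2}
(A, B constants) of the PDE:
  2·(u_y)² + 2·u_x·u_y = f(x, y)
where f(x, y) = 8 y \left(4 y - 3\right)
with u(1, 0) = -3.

Substitute the ansatz u = A x + B y^{2} into the left-hand side.
Derivatives of the ansatz:
  u_y = 2 B y
  u_x = A
Term by term:
  2·(u_y)² = 8 B^{2} y^{2}
  2·u_x·u_y = 4 A B y
So the left-hand side equals
  4 A B y + 8 B^{2} y^{2}
This must equal f(x, y) identically; expanded, f = 32 y^{2} - 24 y.
Matching coefficients of the independent functions:
  [y]:  4 A B = -24
  [y^{2}]:  8 B^{2} = 32
These equations allow (A, B) = (-3, 2) or (3, -2).
Impose the point condition(s):
  u(1, 0) = -3  ⟹  A = -3
Only A = -3, B = 2 satisfies everything.
Hence u(x, y) = - 3 x + 2 y^{2}.

Answer: u(x, y) = - 3 x + 2 y^{2}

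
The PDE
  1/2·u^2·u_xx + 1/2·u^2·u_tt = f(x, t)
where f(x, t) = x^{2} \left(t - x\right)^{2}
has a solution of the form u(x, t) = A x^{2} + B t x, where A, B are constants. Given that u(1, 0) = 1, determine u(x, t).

Substitute the ansatz u = A x^{2} + B t x into the left-hand side.
Derivatives of the ansatz:
  u_xx = 2 A
  u_tt = 0
Term by term:
  1/2·u^2·u_xx = A^{3} x^{4} + 2 A^{2} B t x^{3} + A B^{2} t^{2} x^{2}
  1/2·u^2·u_tt = 0
So the left-hand side equals
  A^{3} x^{4} + 2 A^{2} B t x^{3} + A B^{2} t^{2} x^{2}
This must equal f(x, t) identically; expanded, f = t^{2} x^{2} - 2 t x^{3} + x^{4}.
Matching coefficients of the independent functions:
  [x^{4}]:  A^{3} = 1
  [t x^{3}]:  2 A^{2} B = -2
  [t^{2} x^{2}]:  A B^{2} = 1
Solving: A = 1, B = -1.
Check against the point condition:
  u(1, 0) = 1  ⟹  A = 1  ✓
Hence u(x, t) = - t x + x^{2}.

Answer: u(x, t) = - t x + x^{2}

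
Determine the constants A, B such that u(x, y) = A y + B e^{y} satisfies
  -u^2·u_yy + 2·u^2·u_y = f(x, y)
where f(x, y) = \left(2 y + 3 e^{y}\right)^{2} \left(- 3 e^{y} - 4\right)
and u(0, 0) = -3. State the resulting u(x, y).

Answer: u(x, y) = - 2 y - 3 e^{y}

Derivation:
Substitute the ansatz u = A y + B e^{y} into the left-hand side.
Derivatives of the ansatz:
  u_yy = B e^{y}
  u_y = A + B e^{y}
Term by term:
  -u^2·u_yy = - A^{2} B y^{2} e^{y} - 2 A B^{2} y e^{2 y} - B^{3} e^{3 y}
  2·u^2·u_y = 2 A^{3} y^{2} + 2 A^{2} B y^{2} e^{y} + 4 A^{2} B y e^{y} + 4 A B^{2} y e^{2 y} + 2 A B^{2} e^{2 y} + 2 B^{3} e^{3 y}
So the left-hand side equals
  2 A^{3} y^{2} + A^{2} B y^{2} e^{y} + 4 A^{2} B y e^{y} + 2 A B^{2} y e^{2 y} + 2 A B^{2} e^{2 y} + B^{3} e^{3 y}
This must equal f(x, y) identically; expanded, f = - 12 y^{2} e^{y} - 16 y^{2} - 36 y e^{2 y} - 48 y e^{y} - 27 e^{3 y} - 36 e^{2 y}.
Matching coefficients of the independent functions:
  [y^{2}]:  2 A^{3} = -16
  [y e^{y}]:  4 A^{2} B = -48
  [y e^{2 y}, e^{2 y}]:  2 A B^{2} = -36
  [y^{2} e^{y}]:  A^{2} B = -12
  [e^{3 y}]:  B^{3} = -27
Solving: A = -2, B = -3.
Check against the point condition:
  u(0, 0) = -3  ⟹  B = -3  ✓
Hence u(x, y) = - 2 y - 3 e^{y}.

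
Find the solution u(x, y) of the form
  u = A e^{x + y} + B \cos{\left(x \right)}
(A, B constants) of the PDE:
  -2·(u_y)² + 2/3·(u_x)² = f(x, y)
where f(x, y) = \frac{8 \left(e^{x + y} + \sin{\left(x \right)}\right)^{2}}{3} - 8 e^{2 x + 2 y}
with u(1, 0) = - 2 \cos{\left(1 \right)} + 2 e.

Answer: u(x, y) = 2 e^{x + y} - 2 \cos{\left(x \right)}

Derivation:
Substitute the ansatz u = A e^{x + y} + B \cos{\left(x \right)} into the left-hand side.
Derivatives of the ansatz:
  u_y = A e^{x} e^{y}
  u_x = A e^{x} e^{y} - B \sin{\left(x \right)}
Term by term:
  -2·(u_y)² = - 2 A^{2} e^{2 x} e^{2 y}
  2/3·(u_x)² = \frac{2 A^{2} e^{2 x} e^{2 y}}{3} - \frac{4 A B e^{x} e^{y} \sin{\left(x \right)}}{3} + \frac{2 B^{2} \sin^{2}{\left(x \right)}}{3}
So the left-hand side equals
  - \frac{4 A^{2} e^{2 x} e^{2 y}}{3} - \frac{4 A B e^{x} e^{y} \sin{\left(x \right)}}{3} + \frac{2 B^{2} \sin^{2}{\left(x \right)}}{3}
This must equal f(x, y) identically; expanded, f = - \frac{16 e^{2 x} e^{2 y}}{3} + \frac{16 e^{x} e^{y} \sin{\left(x \right)}}{3} + \frac{8 \sin^{2}{\left(x \right)}}{3}.
Matching coefficients of the independent functions:
  [e^{2 x} e^{2 y}]:  - \frac{4 A^{2}}{3} = - \frac{16}{3}
  [e^{x} e^{y} \sin{\left(x \right)}]:  - \frac{4 A B}{3} = \frac{16}{3}
  [\sin^{2}{\left(x \right)}]:  \frac{2 B^{2}}{3} = \frac{8}{3}
These equations allow (A, B) = (-2, 2) or (2, -2).
Impose the point condition(s):
  u(1, 0) = - 2 \cos{\left(1 \right)} + 2 e  ⟹  e A + B \cos{\left(1 \right)} = - 2 \cos{\left(1 \right)} + 2 e
Only A = 2, B = -2 satisfies everything.
Hence u(x, y) = 2 e^{x + y} - 2 \cos{\left(x \right)}.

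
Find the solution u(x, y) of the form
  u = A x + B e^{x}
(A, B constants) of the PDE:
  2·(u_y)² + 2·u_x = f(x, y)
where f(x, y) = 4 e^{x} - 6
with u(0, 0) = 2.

Substitute the ansatz u = A x + B e^{x} into the left-hand side.
Derivatives of the ansatz:
  u_y = 0
  u_x = A + B e^{x}
Term by term:
  2·(u_y)² = 0
  2·u_x = 2 A + 2 B e^{x}
So the left-hand side equals
  2 A + 2 B e^{x}
This must equal f(x, y) = 4 e^{x} - 6 identically.
Matching coefficients of the independent functions:
  [constant term]:  2 A = -6
  [e^{x}]:  2 B = 4
Solving: A = -3, B = 2.
Check against the point condition:
  u(0, 0) = 2  ⟹  B = 2  ✓
Hence u(x, y) = - 3 x + 2 e^{x}.

Answer: u(x, y) = - 3 x + 2 e^{x}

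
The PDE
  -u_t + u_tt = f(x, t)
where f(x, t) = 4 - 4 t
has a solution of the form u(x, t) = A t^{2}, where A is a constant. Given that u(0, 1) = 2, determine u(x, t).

Answer: u(x, t) = 2 t^{2}

Derivation:
Substitute the ansatz u = A t^{2} into the left-hand side.
Derivatives of the ansatz:
  u_t = 2 A t
  u_tt = 2 A
Term by term:
  -u_t = - 2 A t
  u_tt = 2 A
So the left-hand side equals
  - 2 A t + 2 A
This must equal f(x, t) = 4 - 4 t identically.
Matching coefficients of the independent functions:
  [constant term]:  2 A = 4
  [t]:  - 2 A = -4
Solving: A = 2.
Check against the point condition:
  u(0, 1) = 2  ⟹  A = 2  ✓
Hence u(x, t) = 2 t^{2}.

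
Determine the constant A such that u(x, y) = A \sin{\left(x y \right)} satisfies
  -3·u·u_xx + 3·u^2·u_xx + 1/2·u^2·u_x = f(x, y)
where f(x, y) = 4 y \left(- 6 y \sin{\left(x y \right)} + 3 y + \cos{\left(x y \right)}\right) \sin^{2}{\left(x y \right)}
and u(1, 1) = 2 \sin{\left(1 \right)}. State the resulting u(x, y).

Substitute the ansatz u = A \sin{\left(x y \right)} into the left-hand side.
Derivatives of the ansatz:
  u_xx = - A y^{2} \sin{\left(x y \right)}
  u_x = A y \cos{\left(x y \right)}
Term by term:
  -3·u·u_xx = 3 A^{2} y^{2} \sin^{2}{\left(x y \right)}
  3·u^2·u_xx = - 3 A^{3} y^{2} \sin^{3}{\left(x y \right)}
  1/2·u^2·u_x = \frac{A^{3} y \sin^{2}{\left(x y \right)} \cos{\left(x y \right)}}{2}
So the left-hand side equals
  - 3 A^{3} y^{2} \sin^{3}{\left(x y \right)} + \frac{A^{3} y \sin^{2}{\left(x y \right)} \cos{\left(x y \right)}}{2} + 3 A^{2} y^{2} \sin^{2}{\left(x y \right)}
This must equal f(x, y) identically; expanded, f = - 24 y^{2} \sin^{3}{\left(x y \right)} + 12 y^{2} \sin^{2}{\left(x y \right)} + 4 y \sin^{2}{\left(x y \right)} \cos{\left(x y \right)}.
Matching coefficients of the independent functions:
  [y^{2} \sin^{2}{\left(x y \right)}]:  3 A^{2} = 12
  [y^{2} \sin^{3}{\left(x y \right)}]:  - 3 A^{3} = -24
  [y \sin^{2}{\left(x y \right)} \cos{\left(x y \right)}]:  \frac{A^{3}}{2} = 4
Solving: A = 2.
Check against the point condition:
  u(1, 1) = 2 \sin{\left(1 \right)}  ⟹  A \sin{\left(1 \right)} = 2 \sin{\left(1 \right)}  ✓
Hence u(x, y) = 2 \sin{\left(x y \right)}.

Answer: u(x, y) = 2 \sin{\left(x y \right)}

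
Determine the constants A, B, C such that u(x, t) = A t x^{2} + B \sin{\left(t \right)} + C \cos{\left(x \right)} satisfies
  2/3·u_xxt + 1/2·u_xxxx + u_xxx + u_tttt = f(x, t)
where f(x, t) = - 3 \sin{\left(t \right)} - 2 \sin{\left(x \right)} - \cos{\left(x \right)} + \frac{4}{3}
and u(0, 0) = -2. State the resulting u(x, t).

Answer: u(x, t) = t x^{2} - 3 \sin{\left(t \right)} - 2 \cos{\left(x \right)}

Derivation:
Substitute the ansatz u = A t x^{2} + B \sin{\left(t \right)} + C \cos{\left(x \right)} into the left-hand side.
Derivatives of the ansatz:
  u_xxt = 2 A
  u_xxxx = C \cos{\left(x \right)}
  u_xxx = C \sin{\left(x \right)}
  u_tttt = B \sin{\left(t \right)}
Term by term:
  2/3·u_xxt = \frac{4 A}{3}
  1/2·u_xxxx = \frac{C \cos{\left(x \right)}}{2}
  u_xxx = C \sin{\left(x \right)}
  u_tttt = B \sin{\left(t \right)}
So the left-hand side equals
  \frac{4 A}{3} + B \sin{\left(t \right)} + C \sin{\left(x \right)} + \frac{C \cos{\left(x \right)}}{2}
This must equal f(x, t) = - 3 \sin{\left(t \right)} - 2 \sin{\left(x \right)} - \cos{\left(x \right)} + \frac{4}{3} identically.
Matching coefficients of the independent functions:
  [constant term]:  \frac{4 A}{3} = \frac{4}{3}
  [\sin{\left(t \right)}]:  B = -3
  [\sin{\left(x \right)}]:  C = -2
  [\cos{\left(x \right)}]:  \frac{C}{2} = -1
Solving: A = 1, B = -3, C = -2.
Check against the point condition:
  u(0, 0) = -2  ⟹  C = -2  ✓
Hence u(x, t) = t x^{2} - 3 \sin{\left(t \right)} - 2 \cos{\left(x \right)}.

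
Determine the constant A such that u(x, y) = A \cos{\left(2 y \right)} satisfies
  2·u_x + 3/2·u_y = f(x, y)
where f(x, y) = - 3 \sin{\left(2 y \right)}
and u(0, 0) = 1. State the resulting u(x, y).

Substitute the ansatz u = A \cos{\left(2 y \right)} into the left-hand side.
Derivatives of the ansatz:
  u_x = 0
  u_y = - 2 A \sin{\left(2 y \right)}
Term by term:
  2·u_x = 0
  3/2·u_y = - 3 A \sin{\left(2 y \right)}
So the left-hand side equals
  - 3 A \sin{\left(2 y \right)}
This must equal f(x, y) = - 3 \sin{\left(2 y \right)} identically.
Matching coefficients of the independent functions:
  [\sin{\left(2 y \right)}]:  - 3 A = -3
Solving: A = 1.
Check against the point condition:
  u(0, 0) = 1  ⟹  A = 1  ✓
Hence u(x, y) = \cos{\left(2 y \right)}.

Answer: u(x, y) = \cos{\left(2 y \right)}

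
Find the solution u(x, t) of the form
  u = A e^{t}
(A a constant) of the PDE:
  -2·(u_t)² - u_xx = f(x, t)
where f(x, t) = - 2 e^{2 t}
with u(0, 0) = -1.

Substitute the ansatz u = A e^{t} into the left-hand side.
Derivatives of the ansatz:
  u_t = A e^{t}
  u_xx = 0
Term by term:
  -2·(u_t)² = - 2 A^{2} e^{2 t}
  -u_xx = 0
So the left-hand side equals
  - 2 A^{2} e^{2 t}
This must equal f(x, t) = - 2 e^{2 t} identically.
Matching coefficients of the independent functions:
  [e^{2 t}]:  - 2 A^{2} = -2
These equations allow (A) = (-1) or (1).
Impose the point condition(s):
  u(0, 0) = -1  ⟹  A = -1
Only A = -1 satisfies everything.
Hence u(x, t) = - e^{t}.

Answer: u(x, t) = - e^{t}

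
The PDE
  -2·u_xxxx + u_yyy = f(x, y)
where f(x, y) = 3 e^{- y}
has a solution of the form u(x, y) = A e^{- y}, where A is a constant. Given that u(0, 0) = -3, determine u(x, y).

Answer: u(x, y) = - 3 e^{- y}

Derivation:
Substitute the ansatz u = A e^{- y} into the left-hand side.
Derivatives of the ansatz:
  u_xxxx = 0
  u_yyy = - A e^{- y}
Term by term:
  -2·u_xxxx = 0
  u_yyy = - A e^{- y}
So the left-hand side equals
  - A e^{- y}
This must equal f(x, y) = 3 e^{- y} identically.
Matching coefficients of the independent functions:
  [e^{- y}]:  - A = 3
Solving: A = -3.
Check against the point condition:
  u(0, 0) = -3  ⟹  A = -3  ✓
Hence u(x, y) = - 3 e^{- y}.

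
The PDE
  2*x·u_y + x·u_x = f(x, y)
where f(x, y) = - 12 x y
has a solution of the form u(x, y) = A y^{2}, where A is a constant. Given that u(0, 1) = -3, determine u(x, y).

Substitute the ansatz u = A y^{2} into the left-hand side.
Derivatives of the ansatz:
  u_y = 2 A y
  u_x = 0
Term by term:
  2*x·u_y = 4 A x y
  x·u_x = 0
So the left-hand side equals
  4 A x y
This must equal f(x, y) = - 12 x y identically.
Matching coefficients of the independent functions:
  [x y]:  4 A = -12
Solving: A = -3.
Check against the point condition:
  u(0, 1) = -3  ⟹  A = -3  ✓
Hence u(x, y) = - 3 y^{2}.

Answer: u(x, y) = - 3 y^{2}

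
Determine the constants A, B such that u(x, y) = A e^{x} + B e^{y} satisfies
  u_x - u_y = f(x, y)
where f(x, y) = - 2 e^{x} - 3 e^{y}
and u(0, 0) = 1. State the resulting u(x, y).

Substitute the ansatz u = A e^{x} + B e^{y} into the left-hand side.
Derivatives of the ansatz:
  u_x = A e^{x}
  u_y = B e^{y}
Term by term:
  u_x = A e^{x}
  -u_y = - B e^{y}
So the left-hand side equals
  A e^{x} - B e^{y}
This must equal f(x, y) = - 2 e^{x} - 3 e^{y} identically.
Matching coefficients of the independent functions:
  [e^{x}]:  A = -2
  [e^{y}]:  - B = -3
Solving: A = -2, B = 3.
Check against the point condition:
  u(0, 0) = 1  ⟹  A + B = 1  ✓
Hence u(x, y) = - 2 e^{x} + 3 e^{y}.

Answer: u(x, y) = - 2 e^{x} + 3 e^{y}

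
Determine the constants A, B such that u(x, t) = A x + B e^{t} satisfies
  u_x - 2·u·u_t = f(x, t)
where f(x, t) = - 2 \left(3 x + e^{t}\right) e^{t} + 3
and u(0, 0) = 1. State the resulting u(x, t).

Answer: u(x, t) = 3 x + e^{t}

Derivation:
Substitute the ansatz u = A x + B e^{t} into the left-hand side.
Derivatives of the ansatz:
  u_x = A
  u_t = B e^{t}
Term by term:
  u_x = A
  -2·u·u_t = - 2 A B x e^{t} - 2 B^{2} e^{2 t}
So the left-hand side equals
  - 2 A B x e^{t} + A - 2 B^{2} e^{2 t}
This must equal f(x, t) = - 2 \left(3 x + e^{t}\right) e^{t} + 3 identically.
Matching coefficients of the independent functions:
  [constant term]:  A = 3
  [x e^{t}]:  - 2 A B = -6
  [e^{2 t}]:  - 2 B^{2} = -2
Solving: A = 3, B = 1.
Check against the point condition:
  u(0, 0) = 1  ⟹  B = 1  ✓
Hence u(x, t) = 3 x + e^{t}.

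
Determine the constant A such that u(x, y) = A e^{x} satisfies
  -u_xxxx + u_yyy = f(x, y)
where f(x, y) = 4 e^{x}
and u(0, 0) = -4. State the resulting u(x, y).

Substitute the ansatz u = A e^{x} into the left-hand side.
Derivatives of the ansatz:
  u_xxxx = A e^{x}
  u_yyy = 0
Term by term:
  -u_xxxx = - A e^{x}
  u_yyy = 0
So the left-hand side equals
  - A e^{x}
This must equal f(x, y) = 4 e^{x} identically.
Matching coefficients of the independent functions:
  [e^{x}]:  - A = 4
Solving: A = -4.
Check against the point condition:
  u(0, 0) = -4  ⟹  A = -4  ✓
Hence u(x, y) = - 4 e^{x}.

Answer: u(x, y) = - 4 e^{x}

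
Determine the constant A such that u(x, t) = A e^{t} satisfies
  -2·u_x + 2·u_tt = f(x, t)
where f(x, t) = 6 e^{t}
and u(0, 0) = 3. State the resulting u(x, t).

Answer: u(x, t) = 3 e^{t}

Derivation:
Substitute the ansatz u = A e^{t} into the left-hand side.
Derivatives of the ansatz:
  u_x = 0
  u_tt = A e^{t}
Term by term:
  -2·u_x = 0
  2·u_tt = 2 A e^{t}
So the left-hand side equals
  2 A e^{t}
This must equal f(x, t) = 6 e^{t} identically.
Matching coefficients of the independent functions:
  [e^{t}]:  2 A = 6
Solving: A = 3.
Check against the point condition:
  u(0, 0) = 3  ⟹  A = 3  ✓
Hence u(x, t) = 3 e^{t}.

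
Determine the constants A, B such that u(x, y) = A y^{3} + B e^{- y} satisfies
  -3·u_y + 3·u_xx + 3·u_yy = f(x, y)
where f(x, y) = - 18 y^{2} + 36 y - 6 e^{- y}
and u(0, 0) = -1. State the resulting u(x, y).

Substitute the ansatz u = A y^{3} + B e^{- y} into the left-hand side.
Derivatives of the ansatz:
  u_y = 3 A y^{2} - B e^{- y}
  u_xx = 0
  u_yy = 6 A y + B e^{- y}
Term by term:
  -3·u_y = - 9 A y^{2} + 3 B e^{- y}
  3·u_xx = 0
  3·u_yy = 18 A y + 3 B e^{- y}
So the left-hand side equals
  - 9 A y^{2} + 18 A y + 6 B e^{- y}
This must equal f(x, y) = - 18 y^{2} + 36 y - 6 e^{- y} identically.
Matching coefficients of the independent functions:
  [y]:  18 A = 36
  [y^{2}]:  - 9 A = -18
  [e^{- y}]:  6 B = -6
Solving: A = 2, B = -1.
Check against the point condition:
  u(0, 0) = -1  ⟹  B = -1  ✓
Hence u(x, y) = 2 y^{3} - e^{- y}.

Answer: u(x, y) = 2 y^{3} - e^{- y}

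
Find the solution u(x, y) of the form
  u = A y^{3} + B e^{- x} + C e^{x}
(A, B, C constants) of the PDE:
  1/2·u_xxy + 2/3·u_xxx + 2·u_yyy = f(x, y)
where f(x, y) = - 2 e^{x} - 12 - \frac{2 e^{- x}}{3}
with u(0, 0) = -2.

Substitute the ansatz u = A y^{3} + B e^{- x} + C e^{x} into the left-hand side.
Derivatives of the ansatz:
  u_xxy = 0
  u_xxx = - B e^{- x} + C e^{x}
  u_yyy = 6 A
Term by term:
  1/2·u_xxy = 0
  2/3·u_xxx = - \frac{2 B e^{- x}}{3} + \frac{2 C e^{x}}{3}
  2·u_yyy = 12 A
So the left-hand side equals
  12 A - \frac{2 B e^{- x}}{3} + \frac{2 C e^{x}}{3}
This must equal f(x, y) = - 2 e^{x} - 12 - \frac{2 e^{- x}}{3} identically.
Matching coefficients of the independent functions:
  [constant term]:  12 A = -12
  [e^{- x}]:  - \frac{2 B}{3} = - \frac{2}{3}
  [e^{x}]:  \frac{2 C}{3} = -2
Solving: A = -1, B = 1, C = -3.
Check against the point condition:
  u(0, 0) = -2  ⟹  B + C = -2  ✓
Hence u(x, y) = - y^{3} - 3 e^{x} + e^{- x}.

Answer: u(x, y) = - y^{3} - 3 e^{x} + e^{- x}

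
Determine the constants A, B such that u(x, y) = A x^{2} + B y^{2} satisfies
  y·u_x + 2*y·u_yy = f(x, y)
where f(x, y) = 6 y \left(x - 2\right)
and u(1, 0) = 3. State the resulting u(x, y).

Substitute the ansatz u = A x^{2} + B y^{2} into the left-hand side.
Derivatives of the ansatz:
  u_x = 2 A x
  u_yy = 2 B
Term by term:
  y·u_x = 2 A x y
  2*y·u_yy = 4 B y
So the left-hand side equals
  2 A x y + 4 B y
This must equal f(x, y) identically; expanded, f = 6 x y - 12 y.
Matching coefficients of the independent functions:
  [y]:  4 B = -12
  [x y]:  2 A = 6
Solving: A = 3, B = -3.
Check against the point condition:
  u(1, 0) = 3  ⟹  A = 3  ✓
Hence u(x, y) = 3 x^{2} - 3 y^{2}.

Answer: u(x, y) = 3 x^{2} - 3 y^{2}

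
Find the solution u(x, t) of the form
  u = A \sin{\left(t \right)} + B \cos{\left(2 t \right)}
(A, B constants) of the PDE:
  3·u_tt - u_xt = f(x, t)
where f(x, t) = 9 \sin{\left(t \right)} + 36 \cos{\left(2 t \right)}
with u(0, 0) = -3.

Substitute the ansatz u = A \sin{\left(t \right)} + B \cos{\left(2 t \right)} into the left-hand side.
Derivatives of the ansatz:
  u_tt = - A \sin{\left(t \right)} - 4 B \cos{\left(2 t \right)}
  u_xt = 0
Term by term:
  3·u_tt = - 3 A \sin{\left(t \right)} - 12 B \cos{\left(2 t \right)}
  -u_xt = 0
So the left-hand side equals
  - 3 A \sin{\left(t \right)} - 12 B \cos{\left(2 t \right)}
This must equal f(x, t) = 9 \sin{\left(t \right)} + 36 \cos{\left(2 t \right)} identically.
Matching coefficients of the independent functions:
  [\sin{\left(t \right)}]:  - 3 A = 9
  [\cos{\left(2 t \right)}]:  - 12 B = 36
Solving: A = -3, B = -3.
Check against the point condition:
  u(0, 0) = -3  ⟹  B = -3  ✓
Hence u(x, t) = - 3 \sin{\left(t \right)} - 3 \cos{\left(2 t \right)}.

Answer: u(x, t) = - 3 \sin{\left(t \right)} - 3 \cos{\left(2 t \right)}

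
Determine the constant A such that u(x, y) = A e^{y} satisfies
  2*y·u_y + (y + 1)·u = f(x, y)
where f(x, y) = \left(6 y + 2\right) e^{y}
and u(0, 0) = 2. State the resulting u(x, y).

Substitute the ansatz u = A e^{y} into the left-hand side.
Derivatives of the ansatz:
  u_y = A e^{y}
Term by term:
  2*y·u_y = 2 A y e^{y}
  (y + 1)·u = A y e^{y} + A e^{y}
So the left-hand side equals
  3 A y e^{y} + A e^{y}
This must equal f(x, y) identically; expanded, f = 6 y e^{y} + 2 e^{y}.
Matching coefficients of the independent functions:
  [y e^{y}]:  3 A = 6
  [e^{y}]:  A = 2
Solving: A = 2.
Check against the point condition:
  u(0, 0) = 2  ⟹  A = 2  ✓
Hence u(x, y) = 2 e^{y}.

Answer: u(x, y) = 2 e^{y}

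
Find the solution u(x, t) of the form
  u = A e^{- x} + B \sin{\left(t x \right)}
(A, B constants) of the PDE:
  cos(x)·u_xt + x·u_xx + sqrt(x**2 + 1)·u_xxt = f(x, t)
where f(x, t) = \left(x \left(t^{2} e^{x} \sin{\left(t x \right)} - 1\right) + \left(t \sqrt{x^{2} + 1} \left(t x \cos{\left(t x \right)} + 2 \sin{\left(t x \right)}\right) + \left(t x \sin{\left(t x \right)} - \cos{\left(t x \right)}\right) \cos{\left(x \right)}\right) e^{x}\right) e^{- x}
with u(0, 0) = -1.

Substitute the ansatz u = A e^{- x} + B \sin{\left(t x \right)} into the left-hand side.
Derivatives of the ansatz:
  u_xt = - B t x \sin{\left(t x \right)} + B \cos{\left(t x \right)}
  u_xx = A e^{- x} - B t^{2} \sin{\left(t x \right)}
  u_xxt = - B t^{2} x \cos{\left(t x \right)} - 2 B t \sin{\left(t x \right)}
Term by term:
  cos(x)·u_xt = - B t x \sin{\left(t x \right)} \cos{\left(x \right)} + B \cos{\left(x \right)} \cos{\left(t x \right)}
  x·u_xx = A x e^{- x} - B t^{2} x \sin{\left(t x \right)}
  sqrt(x**2 + 1)·u_xxt = - B t^{2} x \sqrt{x^{2} + 1} \cos{\left(t x \right)} - 2 B t \sqrt{x^{2} + 1} \sin{\left(t x \right)}
So the left-hand side equals
  A x e^{- x} - B t^{2} x \sqrt{x^{2} + 1} \cos{\left(t x \right)} - B t^{2} x \sin{\left(t x \right)} - B t x \sin{\left(t x \right)} \cos{\left(x \right)} - 2 B t \sqrt{x^{2} + 1} \sin{\left(t x \right)} + B \cos{\left(x \right)} \cos{\left(t x \right)}
This must equal f(x, t) identically; expanded, f = t^{2} x \sqrt{x^{2} + 1} \cos{\left(t x \right)} + t^{2} x \sin{\left(t x \right)} + t x \sin{\left(t x \right)} \cos{\left(x \right)} + 2 t \sqrt{x^{2} + 1} \sin{\left(t x \right)} - x e^{- x} - \cos{\left(x \right)} \cos{\left(t x \right)}.
Matching coefficients of the independent functions:
  [x e^{- x}]:  A = -1
  [\cos{\left(x \right)} \cos{\left(t x \right)}]:  B = -1
  [t \sqrt{x^{2} + 1} \sin{\left(t x \right)}]:  - 2 B = 2
  [t^{2} x \sin{\left(t x \right)}, t x \sin{\left(t x \right)} \cos{\left(x \right)}, t^{2} x \sqrt{x^{2} + 1} \cos{\left(t x \right)}]:  - B = 1
Solving: A = -1, B = -1.
Check against the point condition:
  u(0, 0) = -1  ⟹  A = -1  ✓
Hence u(x, t) = - \sin{\left(t x \right)} - e^{- x}.

Answer: u(x, t) = - \sin{\left(t x \right)} - e^{- x}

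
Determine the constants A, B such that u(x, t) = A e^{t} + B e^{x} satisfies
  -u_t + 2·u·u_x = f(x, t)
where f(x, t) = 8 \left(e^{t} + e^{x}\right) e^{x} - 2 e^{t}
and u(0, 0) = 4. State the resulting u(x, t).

Substitute the ansatz u = A e^{t} + B e^{x} into the left-hand side.
Derivatives of the ansatz:
  u_t = A e^{t}
  u_x = B e^{x}
Term by term:
  -u_t = - A e^{t}
  2·u·u_x = 2 A B e^{t} e^{x} + 2 B^{2} e^{2 x}
So the left-hand side equals
  2 A B e^{t} e^{x} - A e^{t} + 2 B^{2} e^{2 x}
This must equal f(x, t) identically; expanded, f = 8 e^{t} e^{x} - 2 e^{t} + 8 e^{2 x}.
Matching coefficients of the independent functions:
  [e^{t} e^{x}]:  2 A B = 8
  [e^{t}]:  - A = -2
  [e^{2 x}]:  2 B^{2} = 8
Solving: A = 2, B = 2.
Check against the point condition:
  u(0, 0) = 4  ⟹  A + B = 4  ✓
Hence u(x, t) = 2 e^{t} + 2 e^{x}.

Answer: u(x, t) = 2 e^{t} + 2 e^{x}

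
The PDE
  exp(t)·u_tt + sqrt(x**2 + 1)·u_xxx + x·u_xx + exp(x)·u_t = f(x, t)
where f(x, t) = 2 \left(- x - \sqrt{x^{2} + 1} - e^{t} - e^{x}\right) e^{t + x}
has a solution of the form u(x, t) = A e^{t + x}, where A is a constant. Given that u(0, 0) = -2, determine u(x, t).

Substitute the ansatz u = A e^{t + x} into the left-hand side.
Derivatives of the ansatz:
  u_tt = A e^{t} e^{x}
  u_xxx = A e^{t} e^{x}
  u_xx = A e^{t} e^{x}
  u_t = A e^{t} e^{x}
Term by term:
  exp(t)·u_tt = A e^{2 t} e^{x}
  sqrt(x**2 + 1)·u_xxx = A \sqrt{x^{2} + 1} e^{t} e^{x}
  x·u_xx = A x e^{t} e^{x}
  exp(x)·u_t = A e^{t} e^{2 x}
So the left-hand side equals
  A x e^{t} e^{x} + A \sqrt{x^{2} + 1} e^{t} e^{x} + A e^{2 t} e^{x} + A e^{t} e^{2 x}
This must equal f(x, t) identically; expanded, f = - 2 x e^{t} e^{x} - 2 \sqrt{x^{2} + 1} e^{t} e^{x} - 2 e^{2 t} e^{x} - 2 e^{t} e^{2 x}.
Matching coefficients of the independent functions:
  [e^{t} e^{2 x}, e^{2 t} e^{x}, x e^{t} e^{x}, \sqrt{x^{2} + 1} e^{t} e^{x}]:  A = -2
Solving: A = -2.
Check against the point condition:
  u(0, 0) = -2  ⟹  A = -2  ✓
Hence u(x, t) = - 2 e^{t + x}.

Answer: u(x, t) = - 2 e^{t + x}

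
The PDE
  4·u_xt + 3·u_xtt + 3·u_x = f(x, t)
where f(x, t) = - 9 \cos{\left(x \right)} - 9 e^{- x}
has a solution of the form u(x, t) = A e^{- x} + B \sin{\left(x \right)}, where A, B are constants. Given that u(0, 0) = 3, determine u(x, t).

Substitute the ansatz u = A e^{- x} + B \sin{\left(x \right)} into the left-hand side.
Derivatives of the ansatz:
  u_xt = 0
  u_xtt = 0
  u_x = - A e^{- x} + B \cos{\left(x \right)}
Term by term:
  4·u_xt = 0
  3·u_xtt = 0
  3·u_x = - 3 A e^{- x} + 3 B \cos{\left(x \right)}
So the left-hand side equals
  - 3 A e^{- x} + 3 B \cos{\left(x \right)}
This must equal f(x, t) = - 9 \cos{\left(x \right)} - 9 e^{- x} identically.
Matching coefficients of the independent functions:
  [e^{- x}]:  - 3 A = -9
  [\cos{\left(x \right)}]:  3 B = -9
Solving: A = 3, B = -3.
Check against the point condition:
  u(0, 0) = 3  ⟹  A = 3  ✓
Hence u(x, t) = - 3 \sin{\left(x \right)} + 3 e^{- x}.

Answer: u(x, t) = - 3 \sin{\left(x \right)} + 3 e^{- x}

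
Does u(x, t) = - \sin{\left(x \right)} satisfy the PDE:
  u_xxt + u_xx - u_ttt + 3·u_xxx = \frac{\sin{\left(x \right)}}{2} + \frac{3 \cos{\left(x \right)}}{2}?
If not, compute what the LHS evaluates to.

Answer: No, the LHS evaluates to \sin{\left(x \right)} + 3 \cos{\left(x \right)}

Derivation:
Evaluate each term of the left-hand side for u = - \sin{\left(x \right)}.
Derivatives:
  u_xxt = 0
  u_xx = \sin{\left(x \right)}
  u_ttt = 0
  u_xxx = \cos{\left(x \right)}
Terms:
  u_xxt = 0
  u_xx = \sin{\left(x \right)}
  -u_ttt = 0
  3·u_xxx = 3 \cos{\left(x \right)}
Sum: LHS = \sin{\left(x \right)} + 3 \cos{\left(x \right)}
Given right-hand side: \frac{\sin{\left(x \right)}}{2} + \frac{3 \cos{\left(x \right)}}{2}. Difference LHS − RHS = \frac{\sin{\left(x \right)}}{2} + \frac{3 \cos{\left(x \right)}}{2} ≠ 0, so u is not a solution.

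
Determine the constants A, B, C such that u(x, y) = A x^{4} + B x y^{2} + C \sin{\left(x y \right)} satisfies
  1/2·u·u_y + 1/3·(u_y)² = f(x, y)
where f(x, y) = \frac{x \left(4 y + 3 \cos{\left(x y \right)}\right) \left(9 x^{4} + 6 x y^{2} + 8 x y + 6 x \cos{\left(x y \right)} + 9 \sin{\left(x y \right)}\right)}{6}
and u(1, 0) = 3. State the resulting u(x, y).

Substitute the ansatz u = A x^{4} + B x y^{2} + C \sin{\left(x y \right)} into the left-hand side.
Derivatives of the ansatz:
  u_y = 2 B x y + C x \cos{\left(x y \right)}
Term by term:
  1/2·u·u_y = A B x^{5} y + \frac{A C x^{5} \cos{\left(x y \right)}}{2} + B^{2} x^{2} y^{3} + \frac{B C x^{2} y^{2} \cos{\left(x y \right)}}{2} + B C x y \sin{\left(x y \right)} + \frac{C^{2} x \sin{\left(x y \right)} \cos{\left(x y \right)}}{2}
  1/3·(u_y)² = \frac{4 B^{2} x^{2} y^{2}}{3} + \frac{4 B C x^{2} y \cos{\left(x y \right)}}{3} + \frac{C^{2} x^{2} \cos^{2}{\left(x y \right)}}{3}
So the left-hand side equals
  A B x^{5} y + \frac{A C x^{5} \cos{\left(x y \right)}}{2} + B^{2} x^{2} y^{3} + \frac{4 B^{2} x^{2} y^{2}}{3} + \frac{B C x^{2} y^{2} \cos{\left(x y \right)}}{2} + \frac{4 B C x^{2} y \cos{\left(x y \right)}}{3} + B C x y \sin{\left(x y \right)} + \frac{C^{2} x^{2} \cos^{2}{\left(x y \right)}}{3} + \frac{C^{2} x \sin{\left(x y \right)} \cos{\left(x y \right)}}{2}
This must equal f(x, y) identically; expanded, f = 6 x^{5} y + \frac{9 x^{5} \cos{\left(x y \right)}}{2} + 4 x^{2} y^{3} + 3 x^{2} y^{2} \cos{\left(x y \right)} + \frac{16 x^{2} y^{2}}{3} + 8 x^{2} y \cos{\left(x y \right)} + 3 x^{2} \cos^{2}{\left(x y \right)} + 6 x y \sin{\left(x y \right)} + \frac{9 x \sin{\left(x y \right)} \cos{\left(x y \right)}}{2}.
Matching coefficients of the independent functions:
  [x^{2} y^{2}]:  \frac{4 B^{2}}{3} = \frac{16}{3}
  [x^{2} y^{3}]:  B^{2} = 4
  [x^{2} \cos^{2}{\left(x y \right)}]:  \frac{C^{2}}{3} = 3
  [x^{5} y]:  A B = 6
  [x^{5} \cos{\left(x y \right)}]:  \frac{A C}{2} = \frac{9}{2}
  [x y \sin{\left(x y \right)}]:  B C = 6
  [x \sin{\left(x y \right)} \cos{\left(x y \right)}]:  \frac{C^{2}}{2} = \frac{9}{2}
  [x^{2} y \cos{\left(x y \right)}]:  \frac{4 B C}{3} = 8
  [x^{2} y^{2} \cos{\left(x y \right)}]:  \frac{B C}{2} = 3
These equations allow (A, B, C) = (-3, -2, -3) or (3, 2, 3).
Impose the point condition(s):
  u(1, 0) = 3  ⟹  A = 3
Only A = 3, B = 2, C = 3 satisfies everything.
Hence u(x, y) = 3 x^{4} + 2 x y^{2} + 3 \sin{\left(x y \right)}.

Answer: u(x, y) = 3 x^{4} + 2 x y^{2} + 3 \sin{\left(x y \right)}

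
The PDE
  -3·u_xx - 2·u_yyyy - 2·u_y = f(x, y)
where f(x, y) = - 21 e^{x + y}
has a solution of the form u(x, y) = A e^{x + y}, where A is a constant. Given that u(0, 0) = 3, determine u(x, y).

Substitute the ansatz u = A e^{x + y} into the left-hand side.
Derivatives of the ansatz:
  u_xx = A e^{x} e^{y}
  u_yyyy = A e^{x} e^{y}
  u_y = A e^{x} e^{y}
Term by term:
  -3·u_xx = - 3 A e^{x} e^{y}
  -2·u_yyyy = - 2 A e^{x} e^{y}
  -2·u_y = - 2 A e^{x} e^{y}
So the left-hand side equals
  - 7 A e^{x} e^{y}
This must equal f(x, y) identically; expanded, f = - 21 e^{x} e^{y}.
Matching coefficients of the independent functions:
  [e^{x} e^{y}]:  - 7 A = -21
Solving: A = 3.
Check against the point condition:
  u(0, 0) = 3  ⟹  A = 3  ✓
Hence u(x, y) = 3 e^{x + y}.

Answer: u(x, y) = 3 e^{x + y}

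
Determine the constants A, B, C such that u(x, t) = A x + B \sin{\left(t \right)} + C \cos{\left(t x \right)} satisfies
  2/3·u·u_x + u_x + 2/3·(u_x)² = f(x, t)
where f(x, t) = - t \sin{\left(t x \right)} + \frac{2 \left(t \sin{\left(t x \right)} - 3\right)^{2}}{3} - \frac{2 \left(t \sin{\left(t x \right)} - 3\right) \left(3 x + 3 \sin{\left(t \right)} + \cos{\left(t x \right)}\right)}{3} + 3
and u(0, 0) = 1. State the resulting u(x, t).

Substitute the ansatz u = A x + B \sin{\left(t \right)} + C \cos{\left(t x \right)} into the left-hand side.
Derivatives of the ansatz:
  u_x = A - C t \sin{\left(t x \right)}
Term by term:
  2/3·u·u_x = \frac{2 A^{2} x}{3} + \frac{2 A B \sin{\left(t \right)}}{3} - \frac{2 A C t x \sin{\left(t x \right)}}{3} + \frac{2 A C \cos{\left(t x \right)}}{3} - \frac{2 B C t \sin{\left(t \right)} \sin{\left(t x \right)}}{3} - \frac{2 C^{2} t \sin{\left(t x \right)} \cos{\left(t x \right)}}{3}
  u_x = A - C t \sin{\left(t x \right)}
  2/3·(u_x)² = \frac{2 A^{2}}{3} - \frac{4 A C t \sin{\left(t x \right)}}{3} + \frac{2 C^{2} t^{2} \sin^{2}{\left(t x \right)}}{3}
So the left-hand side equals
  \frac{2 A^{2} x}{3} + \frac{2 A^{2}}{3} + \frac{2 A B \sin{\left(t \right)}}{3} - \frac{2 A C t x \sin{\left(t x \right)}}{3} - \frac{4 A C t \sin{\left(t x \right)}}{3} + \frac{2 A C \cos{\left(t x \right)}}{3} + A - \frac{2 B C t \sin{\left(t \right)} \sin{\left(t x \right)}}{3} + \frac{2 C^{2} t^{2} \sin^{2}{\left(t x \right)}}{3} - \frac{2 C^{2} t \sin{\left(t x \right)} \cos{\left(t x \right)}}{3} - C t \sin{\left(t x \right)}
This must equal f(x, t) identically; expanded, f = \frac{2 t^{2} \sin^{2}{\left(t x \right)}}{3} - 2 t x \sin{\left(t x \right)} - 2 t \sin{\left(t \right)} \sin{\left(t x \right)} - \frac{2 t \sin{\left(t x \right)} \cos{\left(t x \right)}}{3} - 5 t \sin{\left(t x \right)} + 6 x + 6 \sin{\left(t \right)} + 2 \cos{\left(t x \right)} + 9.
Matching coefficients of the independent functions:
  [constant term]:  \frac{2 A^{2}}{3} + A = 9
  [x]:  \frac{2 A^{2}}{3} = 6
  [t \sin{\left(t x \right)}]:  - \frac{4 A C}{3} - C = -5
  [t^{2} \sin^{2}{\left(t x \right)}]:  \frac{2 C^{2}}{3} = \frac{2}{3}
  [t x \sin{\left(t x \right)}]:  - \frac{2 A C}{3} = -2
  [t \sin{\left(t \right)} \sin{\left(t x \right)}]:  - \frac{2 B C}{3} = -2
  [t \sin{\left(t x \right)} \cos{\left(t x \right)}]:  - \frac{2 C^{2}}{3} = - \frac{2}{3}
  [\sin{\left(t \right)}]:  \frac{2 A B}{3} = 6
  [\cos{\left(t x \right)}]:  \frac{2 A C}{3} = 2
Solving: A = 3, B = 3, C = 1.
Check against the point condition:
  u(0, 0) = 1  ⟹  C = 1  ✓
Hence u(x, t) = 3 x + 3 \sin{\left(t \right)} + \cos{\left(t x \right)}.

Answer: u(x, t) = 3 x + 3 \sin{\left(t \right)} + \cos{\left(t x \right)}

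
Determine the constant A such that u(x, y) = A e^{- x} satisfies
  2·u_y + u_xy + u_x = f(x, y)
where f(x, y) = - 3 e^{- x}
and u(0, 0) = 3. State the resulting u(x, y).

Answer: u(x, y) = 3 e^{- x}

Derivation:
Substitute the ansatz u = A e^{- x} into the left-hand side.
Derivatives of the ansatz:
  u_y = 0
  u_xy = 0
  u_x = - A e^{- x}
Term by term:
  2·u_y = 0
  u_xy = 0
  u_x = - A e^{- x}
So the left-hand side equals
  - A e^{- x}
This must equal f(x, y) = - 3 e^{- x} identically.
Matching coefficients of the independent functions:
  [e^{- x}]:  - A = -3
Solving: A = 3.
Check against the point condition:
  u(0, 0) = 3  ⟹  A = 3  ✓
Hence u(x, y) = 3 e^{- x}.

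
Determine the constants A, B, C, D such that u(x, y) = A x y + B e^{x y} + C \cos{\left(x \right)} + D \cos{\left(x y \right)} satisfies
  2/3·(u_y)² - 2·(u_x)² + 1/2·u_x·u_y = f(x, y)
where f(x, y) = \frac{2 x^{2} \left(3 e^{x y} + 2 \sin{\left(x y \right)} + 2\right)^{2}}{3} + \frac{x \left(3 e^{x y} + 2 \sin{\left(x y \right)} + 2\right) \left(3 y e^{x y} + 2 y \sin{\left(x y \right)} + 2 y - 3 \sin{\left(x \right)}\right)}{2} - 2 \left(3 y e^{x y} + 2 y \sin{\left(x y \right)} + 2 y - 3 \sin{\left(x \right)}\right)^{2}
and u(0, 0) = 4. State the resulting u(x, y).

Answer: u(x, y) = 2 x y + 3 e^{x y} + 3 \cos{\left(x \right)} - 2 \cos{\left(x y \right)}

Derivation:
Substitute the ansatz u = A x y + B e^{x y} + C \cos{\left(x \right)} + D \cos{\left(x y \right)} into the left-hand side.
Derivatives of the ansatz:
  u_y = A x + B x e^{x y} - D x \sin{\left(x y \right)}
  u_x = A y + B y e^{x y} - C \sin{\left(x \right)} - D y \sin{\left(x y \right)}
Term by term:
  2/3·(u_y)² = \frac{2 A^{2} x^{2}}{3} + \frac{4 A B x^{2} e^{x y}}{3} - \frac{4 A D x^{2} \sin{\left(x y \right)}}{3} + \frac{2 B^{2} x^{2} e^{2 x y}}{3} - \frac{4 B D x^{2} e^{x y} \sin{\left(x y \right)}}{3} + \frac{2 D^{2} x^{2} \sin^{2}{\left(x y \right)}}{3}
  -2·(u_x)² = - 2 A^{2} y^{2} - 4 A B y^{2} e^{x y} + 4 A C y \sin{\left(x \right)} + 4 A D y^{2} \sin{\left(x y \right)} - 2 B^{2} y^{2} e^{2 x y} + 4 B C y e^{x y} \sin{\left(x \right)} + 4 B D y^{2} e^{x y} \sin{\left(x y \right)} - 2 C^{2} \sin^{2}{\left(x \right)} - 4 C D y \sin{\left(x \right)} \sin{\left(x y \right)} - 2 D^{2} y^{2} \sin^{2}{\left(x y \right)}
  1/2·u_x·u_y = \frac{A^{2} x y}{2} + A B x y e^{x y} - \frac{A C x \sin{\left(x \right)}}{2} - A D x y \sin{\left(x y \right)} + \frac{B^{2} x y e^{2 x y}}{2} - \frac{B C x e^{x y} \sin{\left(x \right)}}{2} - B D x y e^{x y} \sin{\left(x y \right)} + \frac{C D x \sin{\left(x \right)} \sin{\left(x y \right)}}{2} + \frac{D^{2} x y \sin^{2}{\left(x y \right)}}{2}
Sum these and collect like terms in the independent variables.
This must equal f(x, y) identically; expanded, f = 6 x^{2} e^{2 x y} + 8 x^{2} e^{x y} \sin{\left(x y \right)} + 8 x^{2} e^{x y} + \frac{8 x^{2} \sin^{2}{\left(x y \right)}}{3} + \frac{16 x^{2} \sin{\left(x y \right)}}{3} + \frac{8 x^{2}}{3} + \frac{9 x y e^{2 x y}}{2} + 6 x y e^{x y} \sin{\left(x y \right)} + 6 x y e^{x y} + 2 x y \sin^{2}{\left(x y \right)} + 4 x y \sin{\left(x y \right)} + 2 x y - \frac{9 x e^{x y} \sin{\left(x \right)}}{2} - 3 x \sin{\left(x \right)} \sin{\left(x y \right)} - 3 x \sin{\left(x \right)} - 18 y^{2} e^{2 x y} - 24 y^{2} e^{x y} \sin{\left(x y \right)} - 24 y^{2} e^{x y} - 8 y^{2} \sin^{2}{\left(x y \right)} - 16 y^{2} \sin{\left(x y \right)} - 8 y^{2} + 36 y e^{x y} \sin{\left(x \right)} + 24 y \sin{\left(x \right)} \sin{\left(x y \right)} + 24 y \sin{\left(x \right)} - 18 \sin^{2}{\left(x \right)}.
Matching coefficients of the independent functions:
(each divided by its leading coefficient; functions giving the same equation are listed together)
  [x^{2}, y^{2}, x y]:  A^{2} - 4 = 0
  [x \sin{\left(x \right)}, y \sin{\left(x \right)}]:  A C - 6 = 0
  [x^{2} e^{x y}, y^{2} e^{x y}, x y e^{x y}]:  A B - 6 = 0
  [x^{2} e^{2 x y}, y^{2} e^{2 x y}, x y e^{2 x y}]:  B^{2} - 9 = 0
  [x^{2} \sin{\left(x y \right)}, y^{2} \sin{\left(x y \right)}, x y \sin{\left(x y \right)}]:  A D + 4 = 0
  [x^{2} \sin^{2}{\left(x y \right)}, y^{2} \sin^{2}{\left(x y \right)}, x y \sin^{2}{\left(x y \right)}]:  D^{2} - 4 = 0
  [x e^{x y} \sin{\left(x \right)}, y e^{x y} \sin{\left(x \right)}]:  B C - 9 = 0
  [x \sin{\left(x \right)} \sin{\left(x y \right)}, y \sin{\left(x \right)} \sin{\left(x y \right)}]:  C D + 6 = 0
  [x^{2} e^{x y} \sin{\left(x y \right)}, y^{2} e^{x y} \sin{\left(x y \right)}, x y e^{x y} \sin{\left(x y \right)}]:  B D + 6 = 0
  [\sin^{2}{\left(x \right)}]:  C^{2} - 9 = 0
These equations allow (A, B, C, D) = (-2, -3, -3, 2) or (2, 3, 3, -2).
Impose the point condition(s):
  u(0, 0) = 4  ⟹  B + C + D = 4
Only A = 2, B = 3, C = 3, D = -2 satisfies everything.
Hence u(x, y) = 2 x y + 3 e^{x y} + 3 \cos{\left(x \right)} - 2 \cos{\left(x y \right)}.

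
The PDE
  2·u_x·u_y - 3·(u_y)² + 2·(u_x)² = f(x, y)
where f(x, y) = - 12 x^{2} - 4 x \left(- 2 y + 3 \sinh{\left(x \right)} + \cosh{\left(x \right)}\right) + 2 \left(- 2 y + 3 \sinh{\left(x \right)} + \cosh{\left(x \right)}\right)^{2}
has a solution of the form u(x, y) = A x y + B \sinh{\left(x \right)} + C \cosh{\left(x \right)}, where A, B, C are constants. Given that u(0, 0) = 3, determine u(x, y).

Answer: u(x, y) = - 2 x y + \sinh{\left(x \right)} + 3 \cosh{\left(x \right)}

Derivation:
Substitute the ansatz u = A x y + B \sinh{\left(x \right)} + C \cosh{\left(x \right)} into the left-hand side.
Derivatives of the ansatz:
  u_x = A y + B \cosh{\left(x \right)} + C \sinh{\left(x \right)}
  u_y = A x
Term by term:
  2·u_x·u_y = 2 A^{2} x y + 2 A B x \cosh{\left(x \right)} + 2 A C x \sinh{\left(x \right)}
  -3·(u_y)² = - 3 A^{2} x^{2}
  2·(u_x)² = 2 A^{2} y^{2} + 4 A B y \cosh{\left(x \right)} + 4 A C y \sinh{\left(x \right)} + 2 B^{2} \cosh^{2}{\left(x \right)} + 4 B C \sinh{\left(x \right)} \cosh{\left(x \right)} + 2 C^{2} \sinh^{2}{\left(x \right)}
So the left-hand side equals
  - 3 A^{2} x^{2} + 2 A^{2} x y + 2 A^{2} y^{2} + 2 A B x \cosh{\left(x \right)} + 4 A B y \cosh{\left(x \right)} + 2 A C x \sinh{\left(x \right)} + 4 A C y \sinh{\left(x \right)} + 2 B^{2} \cosh^{2}{\left(x \right)} + 4 B C \sinh{\left(x \right)} \cosh{\left(x \right)} + 2 C^{2} \sinh^{2}{\left(x \right)}
This must equal f(x, y) identically; expanded, f = - 12 x^{2} + 8 x y - 12 x \sinh{\left(x \right)} - 4 x \cosh{\left(x \right)} + 8 y^{2} - 24 y \sinh{\left(x \right)} - 8 y \cosh{\left(x \right)} + 18 \sinh^{2}{\left(x \right)} + 12 \sinh{\left(x \right)} \cosh{\left(x \right)} + 2 \cosh^{2}{\left(x \right)}.
Matching coefficients of the independent functions:
  [x^{2}]:  - 3 A^{2} = -12
  [y^{2}, x y]:  2 A^{2} = 8
  [x \sinh{\left(x \right)}]:  2 A C = -12
  [x \cosh{\left(x \right)}]:  2 A B = -4
  [y \sinh{\left(x \right)}]:  4 A C = -24
  [y \cosh{\left(x \right)}]:  4 A B = -8
  [\sinh{\left(x \right)} \cosh{\left(x \right)}]:  4 B C = 12
  [\sinh^{2}{\left(x \right)}]:  2 C^{2} = 18
  [\cosh^{2}{\left(x \right)}]:  2 B^{2} = 2
These equations allow (A, B, C) = (-2, 1, 3) or (2, -1, -3).
Impose the point condition(s):
  u(0, 0) = 3  ⟹  C = 3
Only A = -2, B = 1, C = 3 satisfies everything.
Hence u(x, y) = - 2 x y + \sinh{\left(x \right)} + 3 \cosh{\left(x \right)}.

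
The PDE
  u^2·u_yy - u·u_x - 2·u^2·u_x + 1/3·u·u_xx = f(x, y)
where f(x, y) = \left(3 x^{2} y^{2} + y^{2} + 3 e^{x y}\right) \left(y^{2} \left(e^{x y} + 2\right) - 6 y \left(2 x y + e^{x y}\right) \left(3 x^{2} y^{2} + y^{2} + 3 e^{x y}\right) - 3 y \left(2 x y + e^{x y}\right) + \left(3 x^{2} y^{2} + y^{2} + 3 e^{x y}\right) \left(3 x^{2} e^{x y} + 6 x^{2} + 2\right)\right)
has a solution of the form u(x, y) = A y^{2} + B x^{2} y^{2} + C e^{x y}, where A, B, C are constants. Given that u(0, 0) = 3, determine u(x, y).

Substitute the ansatz u = A y^{2} + B x^{2} y^{2} + C e^{x y} into the left-hand side.
Derivatives of the ansatz:
  u_yy = 2 A + 2 B x^{2} + C x^{2} e^{x y}
  u_x = 2 B x y^{2} + C y e^{x y}
  u_xx = 2 B y^{2} + C y^{2} e^{x y}
Term by term:
  u^2·u_yy = 2 A^{3} y^{4} + 6 A^{2} B x^{2} y^{4} + A^{2} C x^{2} y^{4} e^{x y} + 4 A^{2} C y^{2} e^{x y} + 6 A B^{2} x^{4} y^{4} + 2 A B C x^{4} y^{4} e^{x y} + 8 A B C x^{2} y^{2} e^{x y} + 2 A C^{2} x^{2} y^{2} e^{2 x y} + 2 A C^{2} e^{2 x y} + 2 B^{3} x^{6} y^{4} + B^{2} C x^{6} y^{4} e^{x y} + 4 B^{2} C x^{4} y^{2} e^{x y} + 2 B C^{2} x^{4} y^{2} e^{2 x y} + 2 B C^{2} x^{2} e^{2 x y} + C^{3} x^{2} e^{3 x y}
  -u·u_x = - 2 A B x y^{4} - A C y^{3} e^{x y} - 2 B^{2} x^{3} y^{4} - B C x^{2} y^{3} e^{x y} - 2 B C x y^{2} e^{x y} - C^{2} y e^{2 x y}
  -2·u^2·u_x = - 4 A^{2} B x y^{6} - 2 A^{2} C y^{5} e^{x y} - 8 A B^{2} x^{3} y^{6} - 4 A B C x^{2} y^{5} e^{x y} - 8 A B C x y^{4} e^{x y} - 4 A C^{2} y^{3} e^{2 x y} - 4 B^{3} x^{5} y^{6} - 2 B^{2} C x^{4} y^{5} e^{x y} - 8 B^{2} C x^{3} y^{4} e^{x y} - 4 B C^{2} x^{2} y^{3} e^{2 x y} - 4 B C^{2} x y^{2} e^{2 x y} - 2 C^{3} y e^{3 x y}
  1/3·u·u_xx = \frac{2 A B y^{4}}{3} + \frac{A C y^{4} e^{x y}}{3} + \frac{2 B^{2} x^{2} y^{4}}{3} + \frac{B C x^{2} y^{4} e^{x y}}{3} + \frac{2 B C y^{2} e^{x y}}{3} + \frac{C^{2} y^{2} e^{2 x y}}{3}
Sum these and collect like terms in the independent variables.
This must equal f(x, y) identically; expanded, f = 27 x^{6} y^{4} e^{x y} + 54 x^{6} y^{4} - 108 x^{5} y^{6} - 54 x^{4} y^{5} e^{x y} + 18 x^{4} y^{4} e^{x y} + 54 x^{4} y^{4} + 54 x^{4} y^{2} e^{2 x y} + 108 x^{4} y^{2} e^{x y} - 72 x^{3} y^{6} - 216 x^{3} y^{4} e^{x y} - 18 x^{3} y^{4} - 36 x^{2} y^{5} e^{x y} + 6 x^{2} y^{4} e^{x y} + 24 x^{2} y^{4} - 108 x^{2} y^{3} e^{2 x y} - 9 x^{2} y^{3} e^{x y} + 18 x^{2} y^{2} e^{2 x y} + 72 x^{2} y^{2} e^{x y} + 27 x^{2} e^{3 x y} + 54 x^{2} e^{2 x y} - 12 x y^{6} - 72 x y^{4} e^{x y} - 6 x y^{4} - 108 x y^{2} e^{2 x y} - 18 x y^{2} e^{x y} - 6 y^{5} e^{x y} + y^{4} e^{x y} + 4 y^{4} - 36 y^{3} e^{2 x y} - 3 y^{3} e^{x y} + 3 y^{2} e^{2 x y} + 18 y^{2} e^{x y} - 54 y e^{3 x y} - 9 y e^{2 x y} + 18 e^{2 x y}.
Matching coefficients of the independent functions:
(each divided by its leading coefficient; functions giving the same equation are listed together)
  [y^{4}]:  A^{3} + \frac{A B}{3} - 2 = 0
  [x y^{4}]:  A B - 3 = 0
  [x y^{6}]:  A^{2} B - 3 = 0
  [x^{2} y^{4}]:  A^{2} B + \frac{B^{2}}{9} - 4 = 0
  [x^{2} e^{2 x y}, x y^{2} e^{2 x y}, x^{2} y^{3} e^{2 x y}, …]:  B C^{2} - 27 = 0
  [x^{2} e^{3 x y}, y e^{3 x y}]:  C^{3} - 27 = 0
  [x^{3} y^{4}]:  B^{2} - 9 = 0
  [x^{3} y^{6}, x^{4} y^{4}]:  A B^{2} - 9 = 0
  [x^{5} y^{6}, x^{6} y^{4}]:  B^{3} - 27 = 0
  [y e^{2 x y}, y^{2} e^{2 x y}]:  C^{2} - 9 = 0
  [y^{2} e^{x y}]:  A^{2} C + \frac{B C}{6} - \frac{9}{2} = 0
  [y^{3} e^{x y}, y^{4} e^{x y}]:  A C - 3 = 0
  [y^{3} e^{2 x y}, x^{2} y^{2} e^{2 x y}, e^{2 x y}]:  A C^{2} - 9 = 0
  [y^{5} e^{x y}]:  A^{2} C - 3 = 0
  [x y^{2} e^{x y}, x^{2} y^{3} e^{x y}]:  B C - 9 = 0
  [x y^{4} e^{x y}, x^{2} y^{2} e^{x y}, x^{2} y^{5} e^{x y}, …]:  A B C - 9 = 0
  [x^{2} y^{4} e^{x y}]:  A^{2} C + \frac{B C}{3} - 6 = 0
  [x^{3} y^{4} e^{x y}, x^{4} y^{2} e^{x y}, x^{4} y^{5} e^{x y}, …]:  B^{2} C - 27 = 0
Solving: A = 1, B = 3, C = 3.
Check against the point condition:
  u(0, 0) = 3  ⟹  C = 3  ✓
Hence u(x, y) = 3 x^{2} y^{2} + y^{2} + 3 e^{x y}.

Answer: u(x, y) = 3 x^{2} y^{2} + y^{2} + 3 e^{x y}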